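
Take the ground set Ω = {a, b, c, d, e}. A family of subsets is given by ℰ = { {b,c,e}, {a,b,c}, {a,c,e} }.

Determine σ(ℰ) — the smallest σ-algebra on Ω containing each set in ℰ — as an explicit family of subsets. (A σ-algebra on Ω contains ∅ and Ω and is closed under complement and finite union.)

Seed the family with ℰ together with ∅ and Ω: { {}, {a,b,c}, {a,c,e}, {b,c,e}, Ω }.
Iteration 1. New:
  {a,d}  = {b,c,e}ᶜ
  {b,d}  = {a,c,e}ᶜ
  {d,e}  = {a,b,c}ᶜ
  {a,b,c,e}  = {b,c,e} ∪ {a,b,c}
  — 9 sets.
Iteration 2. New:
  {d}  = {a,b,c,e}ᶜ
  {a,b,d}  = {a,d} ∪ {b,d}
  {a,d,e}  = {d,e} ∪ {a,d}
  {b,d,e}  = {d,e} ∪ {b,d}
  {a,b,c,d}  = {a,b,c} ∪ {a,d}
  {a,c,d,e}  = {a,c,e} ∪ {d,e}
  {b,c,d,e}  = {d,e} ∪ {b,c,e}
  — 16 sets.
Iteration 3: 7 new —
  {a}  = {b,c,d,e}ᶜ
  {b}  = {a,c,d,e}ᶜ
  {e}  = {a,b,c,d}ᶜ
  {a,c}  = {b,d,e}ᶜ
  {b,c}  = {a,d,e}ᶜ
  {c,e}  = {a,b,d}ᶜ
  {a,b,d,e}  = {d,e} ∪ {a,b,d}
  — 23 sets.
Iteration 4 (7 new):
  {c}  = {a,b,d,e}ᶜ
  {a,b}  = {b} ∪ {a}
  {a,e}  = {e} ∪ {a}
  {b,e}  = {b} ∪ {e}
  {a,c,d}  = {a,d} ∪ {a,c}
  {b,c,d}  = {b,c} ∪ {d}
  {c,d,e}  = {d,e} ∪ {c,e}
  — 30 sets.
Iteration 5: +2 →
  {c,d}  = {c} ∪ {d}
  {a,b,e}  = {b,e} ∪ {a,b}
  — 32 sets.
Iteration 6: no new sets; the family is a σ-algebra.

Therefore σ(ℰ) = { {}, {a}, {b}, {c}, {d}, {e}, {a,b}, {a,c}, {a,d}, {a,e}, {b,c}, {b,d}, {b,e}, {c,d}, {c,e}, {d,e}, {a,b,c}, {a,b,d}, {a,b,e}, {a,c,d}, {a,c,e}, {a,d,e}, {b,c,d}, {b,c,e}, {b,d,e}, {c,d,e}, {a,b,c,d}, {a,b,c,e}, {a,b,d,e}, {a,c,d,e}, {b,c,d,e}, Ω } (|σ(ℰ)| = 32).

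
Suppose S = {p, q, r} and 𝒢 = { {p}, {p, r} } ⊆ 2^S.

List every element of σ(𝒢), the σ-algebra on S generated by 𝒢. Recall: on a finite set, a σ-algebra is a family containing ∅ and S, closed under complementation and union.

|σ(𝒢)| = 8.  σ(𝒢) = { {}, {p}, {q}, {r}, {p, q}, {p, r}, {q, r}, S }

Check:
Take S₀ = 𝒢 ∪ {∅, S} = { {}, {p}, {p, r}, S }.
Step 1 adds 2:
  {q}  = {p, r}ᶜ
  {q, r}  = {p}ᶜ
  — 6 sets.
Step 2 adds 1:
  {p, q}  = {q} ∪ {p}
  — 7 sets.
Step 3: 1 new —
  {r}  = {p, q}ᶜ
  — 8 sets.
Step 4: stable.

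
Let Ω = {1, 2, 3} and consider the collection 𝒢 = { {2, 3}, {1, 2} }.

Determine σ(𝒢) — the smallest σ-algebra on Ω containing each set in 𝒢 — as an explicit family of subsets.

Start: 𝒢 ∪ {∅, Ω} = { {}, {1, 2}, {2, 3}, Ω }.
Step 1. New:
  {1}  = complement {2, 3}
  {3}  = complement {1, 2}
  [6 total]
Step 2 (1 new):
  {1, 3}  = {3} ∪ {1}
  [7 total]
Step 3 adds 1:
  {2}  = complement {1, 3}
  [8 total]
Step 4: stable.

Hence σ(𝒢) has 8 members: { {}, {1}, {2}, {3}, {1, 2}, {1, 3}, {2, 3}, Ω }.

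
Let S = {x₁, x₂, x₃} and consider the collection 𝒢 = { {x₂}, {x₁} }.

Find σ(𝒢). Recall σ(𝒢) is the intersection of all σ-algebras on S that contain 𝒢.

σ(𝒢) (8 sets): { {}, {x₁}, {x₂}, {x₃}, {x₁,x₂}, {x₁,x₃}, {x₂,x₃}, S }

Derivation:
Seed the family with 𝒢 together with ∅ and S: { {}, {x₁}, {x₂}, S }.
Step 1: 3 new —
  {x₁,x₂}  = {x₂} ∪ {x₁}
  {x₁,x₃}  = ᶜ of {x₂}
  {x₂,x₃}  = ᶜ of {x₁}
Step 2: +1 →
  {x₃}  = ᶜ of {x₁,x₂}
Step 3: closed — nothing new.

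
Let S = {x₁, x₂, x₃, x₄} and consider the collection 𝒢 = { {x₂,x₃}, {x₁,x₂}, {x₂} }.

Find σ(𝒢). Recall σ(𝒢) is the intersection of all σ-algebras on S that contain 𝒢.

Answer: σ(𝒢) = { ∅, {x₁}, {x₂}, {x₃}, {x₄}, {x₁,x₂}, {x₁,x₃}, {x₁,x₄}, {x₂,x₃}, {x₂,x₄}, {x₃,x₄}, {x₁,x₂,x₃}, {x₁,x₂,x₄}, {x₁,x₃,x₄}, {x₂,x₃,x₄}, S }

Check:
Start: 𝒢 ∪ {∅, S} = { ∅, {x₂}, {x₁,x₂}, {x₂,x₃}, S }.
Round 1 (4 new):
  {x₁,x₄}  = S∖{x₂,x₃}
  {x₃,x₄}  = S∖{x₁,x₂}
  {x₁,x₂,x₃}  = {x₂,x₃} ∪ {x₁,x₂}
  {x₁,x₃,x₄}  = S∖{x₂}
Round 2: 3 new —
  {x₄}  = S∖{x₁,x₂,x₃}
  {x₁,x₂,x₄}  = {x₁,x₂} ∪ {x₁,x₄}
  {x₂,x₃,x₄}  = {x₃,x₄} ∪ {x₂}
Round 3: 3 new —
  {x₁}  = S∖{x₂,x₃,x₄}
  {x₃}  = S∖{x₁,x₂,x₄}
  {x₂,x₄}  = {x₄} ∪ {x₂}
Round 4: 1 new —
  {x₁,x₃}  = S∖{x₂,x₄}
Round 5: no new sets; the family is a σ-algebra.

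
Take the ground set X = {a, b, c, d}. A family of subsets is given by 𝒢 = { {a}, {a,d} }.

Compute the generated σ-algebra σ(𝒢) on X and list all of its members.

Initial family (4 sets): { {}, {a}, {a,d}, X }.
Step 1: +2 →
  {b,c}  = ᶜ of {a,d}
  {b,c,d}  = ᶜ of {a}
  [6 total]
Step 2 (1 new):
  {a,b,c}  = {b,c} ∪ {a}
  [7 total]
Step 3 adds 1:
  {d}  = ᶜ of {a,b,c}
  [8 total]
Step 4: closed — nothing new.

σ(𝒢) = { {}, {a}, {d}, {a,d}, {b,c}, {a,b,c}, {b,c,d}, X }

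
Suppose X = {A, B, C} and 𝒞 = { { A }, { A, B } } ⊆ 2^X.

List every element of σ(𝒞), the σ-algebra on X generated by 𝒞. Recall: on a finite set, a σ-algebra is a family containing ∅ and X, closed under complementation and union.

σ(𝒞) (8 sets): { {}, { A }, { B }, { C }, { A, B }, { A, C }, { B, C }, X }

Working:
Take S₀ = 𝒞 ∪ {∅, X} = { {}, { A }, { A, B }, X }.
Pass 1 adds 2:
  { C }  = X∖{ A, B }
  { B, C }  = X∖{ A }
Pass 2: 1 new —
  { A, C }  = { C } ∪ { A }
Pass 3: 1 new —
  { B }  = X∖{ A, C }
Pass 4: stable.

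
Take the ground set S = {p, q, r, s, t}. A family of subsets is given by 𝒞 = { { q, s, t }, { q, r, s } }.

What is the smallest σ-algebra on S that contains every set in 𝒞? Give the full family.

|σ(𝒞)| = 16.  σ(𝒞) = { {}, { p }, { r }, { t }, { p, r }, { p, t }, { q, s }, { r, t }, { p, q, s }, { p, r, t }, { q, r, s }, { q, s, t }, { p, q, r, s }, { p, q, s, t }, { q, r, s, t }, S }

Check:
Seed the family with 𝒞 together with ∅ and S: { {}, { q, r, s }, { q, s, t }, S }.
Step 1. New:
  { p, r }  = { q, s, t }ᶜ
  { p, t }  = { q, r, s }ᶜ
  { q, r, s, t }  = { q, r, s } ∪ { q, s, t }
  — 7 sets.
Step 2: +4 →
  { p }  = { q, r, s, t }ᶜ
  { p, r, t }  = { p, r } ∪ { p, t }
  { p, q, r, s }  = { q, r, s } ∪ { p, r }
  { p, q, s, t }  = { p, t } ∪ { q, s, t }
  — 11 sets.
Step 3 adds 3:
  { r }  = { p, q, s, t }ᶜ
  { t }  = { p, q, r, s }ᶜ
  { q, s }  = { p, r, t }ᶜ
  — 14 sets.
Step 4: 2 new —
  { r, t }  = { r } ∪ { t }
  { p, q, s }  = { q, s } ∪ { p }
  — 16 sets.
Step 5: no new sets; the family is a σ-algebra.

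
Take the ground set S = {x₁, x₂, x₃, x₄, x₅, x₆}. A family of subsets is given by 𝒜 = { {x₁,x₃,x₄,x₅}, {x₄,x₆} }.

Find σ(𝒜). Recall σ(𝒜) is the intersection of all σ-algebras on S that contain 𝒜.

σ(𝒜) = { {}, {x₂}, {x₄}, {x₆}, {x₂,x₄}, {x₂,x₆}, {x₄,x₆}, {x₁,x₃,x₅}, {x₂,x₄,x₆}, {x₁,x₂,x₃,x₅}, {x₁,x₃,x₄,x₅}, {x₁,x₃,x₅,x₆}, {x₁,x₂,x₃,x₄,x₅}, {x₁,x₂,x₃,x₅,x₆}, {x₁,x₃,x₄,x₅,x₆}, S }

Trace:
Initial family (4 sets): { {}, {x₄,x₆}, {x₁,x₃,x₄,x₅}, S }.
Round 1 adds 3:
  {x₂,x₆}  = S∖{x₁,x₃,x₄,x₅}
  {x₁,x₂,x₃,x₅}  = S∖{x₄,x₆}
  {x₁,x₃,x₄,x₅,x₆}  = {x₁,x₃,x₄,x₅} ∪ {x₄,x₆}
  [7 total]
Round 2: 4 new —
  {x₂}  = S∖{x₁,x₃,x₄,x₅,x₆}
  {x₂,x₄,x₆}  = {x₂,x₆} ∪ {x₄,x₆}
  {x₁,x₂,x₃,x₄,x₅}  = {x₁,x₃,x₄,x₅} ∪ {x₁,x₂,x₃,x₅}
  {x₁,x₂,x₃,x₅,x₆}  = {x₂,x₆} ∪ {x₁,x₂,x₃,x₅}
  [11 total]
Round 3 adds 3:
  {x₄}  = S∖{x₁,x₂,x₃,x₅,x₆}
  {x₆}  = S∖{x₁,x₂,x₃,x₄,x₅}
  {x₁,x₃,x₅}  = S∖{x₂,x₄,x₆}
  [14 total]
Round 4: +2 →
  {x₂,x₄}  = {x₄} ∪ {x₂}
  {x₁,x₃,x₅,x₆}  = {x₁,x₃,x₅} ∪ {x₆}
  [16 total]
Round 5: already closed under ᶜ and ∪.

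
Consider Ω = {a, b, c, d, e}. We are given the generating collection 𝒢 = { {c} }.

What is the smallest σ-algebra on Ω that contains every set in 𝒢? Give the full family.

Seed the family with 𝒢 together with ∅ and Ω: { {}, {c}, Ω }.
Round 1. New:
  {a, b, d, e}  = complement {c}
  — 4 sets.
Round 2: no new sets; the family is a σ-algebra.

Hence σ(𝒢) has 4 members: { {}, {c}, {a, b, d, e}, Ω }.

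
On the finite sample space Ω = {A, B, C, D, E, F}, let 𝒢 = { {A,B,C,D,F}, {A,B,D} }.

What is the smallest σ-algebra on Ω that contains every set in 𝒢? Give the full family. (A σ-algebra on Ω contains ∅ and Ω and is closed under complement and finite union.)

σ(𝒢) (8 sets): { ∅, {E}, {C,F}, {A,B,D}, {C,E,F}, {A,B,D,E}, {A,B,C,D,F}, Ω }

Derivation:
Start: 𝒢 ∪ {∅, Ω} = { ∅, {A,B,D}, {A,B,C,D,F}, Ω }.
Iteration 1: 2 new —
  {E}  = ᶜ of {A,B,C,D,F}
  {C,E,F}  = ᶜ of {A,B,D}
  (now 6)
Iteration 2 (1 new):
  {A,B,D,E}  = {A,B,D} ∪ {E}
  (now 7)
Iteration 3: 1 new —
  {C,F}  = ᶜ of {A,B,D,E}
  (now 8)
Iteration 4: closed — nothing new.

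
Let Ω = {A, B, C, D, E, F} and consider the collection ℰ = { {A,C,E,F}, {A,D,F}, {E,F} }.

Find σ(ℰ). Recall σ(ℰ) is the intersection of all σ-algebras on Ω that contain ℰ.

Start: ℰ ∪ {∅, Ω} = { {}, {E,F}, {A,D,F}, {A,C,E,F}, Ω }.
Iteration 1 adds 5:
  {B,D}  = Ω∖{A,C,E,F}
  {B,C,E}  = Ω∖{A,D,F}
  {A,B,C,D}  = Ω∖{E,F}
  {A,D,E,F}  = {E,F} ∪ {A,D,F}
  {A,C,D,E,F}  = {A,C,E,F} ∪ {A,D,F}
  [10 total]
Iteration 2: +10 →
  {B}  = Ω∖{A,C,D,E,F}
  {B,C}  = Ω∖{A,D,E,F}
  {A,B,D,F}  = {A,D,F} ∪ {B,D}
  {B,C,D,E}  = {B,C,E} ∪ {B,D}
  {B,C,E,F}  = {E,F} ∪ {B,C,E}
  {B,D,E,F}  = {E,F} ∪ {B,D}
  {A,B,C,D,E}  = {B,C,E} ∪ {A,B,C,D}
  {A,B,C,D,F}  = {A,D,F} ∪ {A,B,C,D}
  {A,B,C,E,F}  = {A,C,E,F} ∪ {B,C,E}
  {A,B,D,E,F}  = {A,D,E,F} ∪ {B,D}
  [20 total]
Iteration 3: +11 →
  {C}  = Ω∖{A,B,D,E,F}
  {D}  = Ω∖{A,B,C,E,F}
  {E}  = Ω∖{A,B,C,D,F}
  {F}  = Ω∖{A,B,C,D,E}
  {A,C}  = Ω∖{B,D,E,F}
  {A,D}  = Ω∖{B,C,E,F}
  {A,F}  = Ω∖{B,C,D,E}
  {C,E}  = Ω∖{A,B,D,F}
  {B,C,D}  = {B,D} ∪ {B,C}
  {B,E,F}  = {E,F} ∪ {B}
  {B,C,D,E,F}  = {E,F} ∪ {B,C,D,E}
  [31 total]
Iteration 4 (27 new):
  {A}  = Ω∖{B,C,D,E,F}
  {B,E}  = {B} ∪ {E}
  {B,F}  = {B} ∪ {F}
  {C,D}  = {C} ∪ {D}
  {C,F}  = {F} ∪ {C}
  {D,E}  = {E} ∪ {D}
  {D,F}  = {F} ∪ {D}
  {A,B,C}  = {B} ∪ {A,C}
  {A,B,D}  = {B} ∪ {A,D}
  {A,B,F}  = {A,F} ∪ {B}
  {A,C,D}  = Ω∖{B,E,F}
  {A,C,E}  = {E} ∪ {A,C}
  {A,C,F}  = {A,F} ∪ {C}
  {A,D,E}  = {E} ∪ {A,D}
  {A,E,F}  = Ω∖{B,C,D}
  {B,C,F}  = {F} ∪ {B,C}
  {B,D,E}  = {E} ∪ {B,D}
  {B,D,F}  = {F} ∪ {B,D}
  {C,D,E}  = {D} ∪ {C,E}
  {C,E,F}  = {E,F} ∪ {C}
  {D,E,F}  = {E,F} ∪ {D}
  {A,B,C,E}  = {B,C,E} ∪ {A,C}
  {A,B,C,F}  = {A,F} ∪ {B,C}
  {A,B,E,F}  = {A,F} ∪ {B,E,F}
  {A,C,D,E}  = {A,D} ∪ {C,E}
  {A,C,D,F}  = {A,D,F} ∪ {C}
  {B,C,D,F}  = {B,C,D} ∪ {F}
  [58 total]
Iteration 5: +6 →
  {A,B}  = {B} ∪ {A}
  {A,E}  = Ω∖{B,C,D,F}
  {A,B,E}  = {A} ∪ {B,E}
  {C,D,F}  = {C,D} ∪ {C,F}
  {A,B,D,E}  = Ω∖{C,F}
  {C,D,E,F}  = {C,D} ∪ {D,E,F}
  [64 total]
Iteration 6: already closed under ᶜ and ∪.

Hence σ(ℰ) has 64 members: { {}, {A}, {B}, {C}, {D}, {E}, {F}, {A,B}, {A,C}, {A,D}, {A,E}, {A,F}, {B,C}, {B,D}, {B,E}, {B,F}, {C,D}, {C,E}, {C,F}, {D,E}, {D,F}, {E,F}, {A,B,C}, {A,B,D}, {A,B,E}, {A,B,F}, {A,C,D}, {A,C,E}, {A,C,F}, {A,D,E}, {A,D,F}, {A,E,F}, {B,C,D}, {B,C,E}, {B,C,F}, {B,D,E}, {B,D,F}, {B,E,F}, {C,D,E}, {C,D,F}, {C,E,F}, {D,E,F}, {A,B,C,D}, {A,B,C,E}, {A,B,C,F}, {A,B,D,E}, {A,B,D,F}, {A,B,E,F}, {A,C,D,E}, {A,C,D,F}, {A,C,E,F}, {A,D,E,F}, {B,C,D,E}, {B,C,D,F}, {B,C,E,F}, {B,D,E,F}, {C,D,E,F}, {A,B,C,D,E}, {A,B,C,D,F}, {A,B,C,E,F}, {A,B,D,E,F}, {A,C,D,E,F}, {B,C,D,E,F}, Ω }.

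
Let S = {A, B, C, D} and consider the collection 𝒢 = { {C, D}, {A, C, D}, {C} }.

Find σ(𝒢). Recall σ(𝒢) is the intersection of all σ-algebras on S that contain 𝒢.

Start: 𝒢 ∪ {∅, S} = { {}, {C}, {C, D}, {A, C, D}, S }.
Iteration 1: 3 new —
  {B}  = {A, C, D}ᶜ
  {A, B}  = {C, D}ᶜ
  {A, B, D}  = {C}ᶜ
  (now 8)
Iteration 2 (3 new):
  {B, C}  = {C} ∪ {B}
  {A, B, C}  = {C} ∪ {A, B}
  {B, C, D}  = {B} ∪ {C, D}
  (now 11)
Iteration 3 adds 3:
  {A}  = {B, C, D}ᶜ
  {D}  = {A, B, C}ᶜ
  {A, D}  = {B, C}ᶜ
  (now 14)
Iteration 4 adds 2:
  {A, C}  = {C} ∪ {A}
  {B, D}  = {D} ∪ {B}
  (now 16)
After Iteration 5 the family is unchanged; done.

σ(𝒢) = { {}, {A}, {B}, {C}, {D}, {A, B}, {A, C}, {A, D}, {B, C}, {B, D}, {C, D}, {A, B, C}, {A, B, D}, {A, C, D}, {B, C, D}, S }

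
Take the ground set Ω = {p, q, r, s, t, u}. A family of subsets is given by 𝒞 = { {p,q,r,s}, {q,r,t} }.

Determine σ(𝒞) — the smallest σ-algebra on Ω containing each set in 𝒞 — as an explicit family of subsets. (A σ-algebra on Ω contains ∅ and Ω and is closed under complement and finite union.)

Start: 𝒞 ∪ {∅, Ω} = { ∅, {q,r,t}, {p,q,r,s}, Ω }.
Round 1: 3 new —
  {t,u}  = complement {p,q,r,s}
  {p,s,u}  = complement {q,r,t}
  {p,q,r,s,t}  = {q,r,t} ∪ {p,q,r,s}
  (now 7)
Round 2: +4 →
  {u}  = complement {p,q,r,s,t}
  {p,s,t,u}  = {t,u} ∪ {p,s,u}
  {q,r,t,u}  = {q,r,t} ∪ {t,u}
  {p,q,r,s,u}  = {p,q,r,s} ∪ {p,s,u}
  (now 11)
Round 3 (3 new):
  {t}  = complement {p,q,r,s,u}
  {p,s}  = complement {q,r,t,u}
  {q,r}  = complement {p,s,t,u}
  (now 14)
Round 4: 2 new —
  {p,s,t}  = {p,s} ∪ {t}
  {q,r,u}  = {q,r} ∪ {u}
  (now 16)
After Round 5 the family is unchanged; done.

σ(𝒞) = { ∅, {t}, {u}, {p,s}, {q,r}, {t,u}, {p,s,t}, {p,s,u}, {q,r,t}, {q,r,u}, {p,q,r,s}, {p,s,t,u}, {q,r,t,u}, {p,q,r,s,t}, {p,q,r,s,u}, Ω }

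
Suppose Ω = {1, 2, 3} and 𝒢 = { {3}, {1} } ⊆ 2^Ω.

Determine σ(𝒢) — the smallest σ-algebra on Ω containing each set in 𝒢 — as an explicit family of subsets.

|σ(𝒢)| = 8.  σ(𝒢) = { ∅, {1}, {2}, {3}, {1, 2}, {1, 3}, {2, 3}, Ω }

Trace:
Begin from { ∅, {1}, {3}, Ω } (that is, 𝒢 plus ∅ and Ω).
Pass 1: 3 new —
  {1, 2}  = {3}ᶜ
  {1, 3}  = {3} ∪ {1}
  {2, 3}  = {1}ᶜ
  — 7 sets.
Pass 2: +1 →
  {2}  = {1, 3}ᶜ
  — 8 sets.
Pass 3 adds nothing — fixpoint reached.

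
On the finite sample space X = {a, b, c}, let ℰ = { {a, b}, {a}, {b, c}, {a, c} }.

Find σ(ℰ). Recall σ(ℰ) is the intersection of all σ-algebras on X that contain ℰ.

σ(ℰ) = { ∅, {a}, {b}, {c}, {a, b}, {a, c}, {b, c}, X }

Working:
Begin from { ∅, {a}, {a, b}, {a, c}, {b, c}, X } (that is, ℰ plus ∅ and X).
Iteration 1: +2 →
  {b}  = complement {a, c}
  {c}  = complement {a, b}
  [8 total]
Iteration 2: no new sets; the family is a σ-algebra.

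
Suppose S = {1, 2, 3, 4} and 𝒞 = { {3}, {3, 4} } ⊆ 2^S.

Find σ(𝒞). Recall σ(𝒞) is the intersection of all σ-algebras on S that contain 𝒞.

Begin from { {}, {3}, {3, 4}, S } (that is, 𝒞 plus ∅ and S).
Round 1 adds 2:
  {1, 2}  = S∖{3, 4}
  {1, 2, 4}  = S∖{3}
Round 2: 1 new —
  {1, 2, 3}  = {3} ∪ {1, 2}
Round 3: 1 new —
  {4}  = S∖{1, 2, 3}
Round 4: stable.

Therefore σ(𝒞) = { {}, {3}, {4}, {1, 2}, {3, 4}, {1, 2, 3}, {1, 2, 4}, S } (|σ(𝒞)| = 8).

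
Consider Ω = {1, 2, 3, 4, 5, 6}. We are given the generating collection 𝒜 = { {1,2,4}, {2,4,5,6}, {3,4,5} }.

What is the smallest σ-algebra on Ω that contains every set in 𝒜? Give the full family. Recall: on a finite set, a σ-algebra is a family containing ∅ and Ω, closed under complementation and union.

Initial family (5 sets): { {}, {1,2,4}, {3,4,5}, {2,4,5,6}, Ω }.
Pass 1: 6 new —
  {1,3}  = ᶜ of {2,4,5,6}
  {1,2,6}  = ᶜ of {3,4,5}
  {3,5,6}  = ᶜ of {1,2,4}
  {1,2,3,4,5}  = {3,4,5} ∪ {1,2,4}
  {1,2,4,5,6}  = {2,4,5,6} ∪ {1,2,4}
  {2,3,4,5,6}  = {3,4,5} ∪ {2,4,5,6}
  — 11 sets.
Pass 2. New:
  {1}  = ᶜ of {2,3,4,5,6}
  {3}  = ᶜ of {1,2,4,5,6}
  {6}  = ᶜ of {1,2,3,4,5}
  {1,2,3,4}  = {1,2,4} ∪ {1,3}
  {1,2,3,6}  = {1,3} ∪ {1,2,6}
  {1,2,4,6}  = {1,2,4} ∪ {1,2,6}
  {1,3,4,5}  = {3,4,5} ∪ {1,3}
  {1,3,5,6}  = {1,3} ∪ {3,5,6}
  {3,4,5,6}  = {3,4,5} ∪ {3,5,6}
  {1,2,3,5,6}  = {3,5,6} ∪ {1,2,6}
  — 21 sets.
Pass 3: 12 new —
  {4}  = ᶜ of {1,2,3,5,6}
  {1,2}  = ᶜ of {3,4,5,6}
  {1,6}  = {6} ∪ {1}
  {2,4}  = ᶜ of {1,3,5,6}
  {2,6}  = ᶜ of {1,3,4,5}
  {3,5}  = ᶜ of {1,2,4,6}
  {3,6}  = {6} ∪ {3}
  {4,5}  = ᶜ of {1,2,3,6}
  {5,6}  = ᶜ of {1,2,3,4}
  {1,3,6}  = {1,3} ∪ {6}
  {1,2,3,4,6}  = {1,3} ∪ {1,2,4,6}
  {1,3,4,5,6}  = {3,4,5} ∪ {1,3,5,6}
  — 33 sets.
Pass 4: +26 →
  {2}  = ᶜ of {1,3,4,5,6}
  {5}  = ᶜ of {1,2,3,4,6}
  {1,4}  = {1} ∪ {4}
  {3,4}  = {3} ∪ {4}
  {4,6}  = {6} ∪ {4}
  {1,2,3}  = {1,2} ∪ {3}
  {1,3,4}  = {1,3} ∪ {4}
  {1,3,5}  = {1} ∪ {3,5}
  {1,4,5}  = {1} ∪ {4,5}
  {1,4,6}  = {1,6} ∪ {4}
  {1,5,6}  = {5,6} ∪ {1}
  {2,3,4}  = {3} ∪ {2,4}
  {2,3,6}  = {2,6} ∪ {3}
  {2,4,5}  = ᶜ of {1,3,6}
  {2,4,6}  = {2,6} ∪ {4}
  {2,5,6}  = {5,6} ∪ {2,6}
  {3,4,6}  = {3,6} ∪ {4}
  {4,5,6}  = {5,6} ∪ {4,5}
  {1,2,3,5}  = {1,2} ∪ {3,5}
  {1,2,4,5}  = ᶜ of {3,6}
  {1,2,5,6}  = {5,6} ∪ {1,2}
  {1,3,4,6}  = {1,3,6} ∪ {4}
  {1,4,5,6}  = {1,6} ∪ {4,5}
  {2,3,4,5}  = ᶜ of {1,6}
  {2,3,4,6}  = {3,6} ∪ {2,4}
  {2,3,5,6}  = {2,6} ∪ {3,5,6}
  — 59 sets.
Pass 5 (5 new):
  {1,5}  = ᶜ of {2,3,4,6}
  {2,3}  = ᶜ of {1,4,5,6}
  {2,5}  = ᶜ of {1,3,4,6}
  {1,2,5}  = ᶜ of {3,4,6}
  {2,3,5}  = ᶜ of {1,4,6}
  — 64 sets.
Pass 6: no new sets; the family is a σ-algebra.

|σ(𝒜)| = 64.  σ(𝒜) = { {}, {1}, {2}, {3}, {4}, {5}, {6}, {1,2}, {1,3}, {1,4}, {1,5}, {1,6}, {2,3}, {2,4}, {2,5}, {2,6}, {3,4}, {3,5}, {3,6}, {4,5}, {4,6}, {5,6}, {1,2,3}, {1,2,4}, {1,2,5}, {1,2,6}, {1,3,4}, {1,3,5}, {1,3,6}, {1,4,5}, {1,4,6}, {1,5,6}, {2,3,4}, {2,3,5}, {2,3,6}, {2,4,5}, {2,4,6}, {2,5,6}, {3,4,5}, {3,4,6}, {3,5,6}, {4,5,6}, {1,2,3,4}, {1,2,3,5}, {1,2,3,6}, {1,2,4,5}, {1,2,4,6}, {1,2,5,6}, {1,3,4,5}, {1,3,4,6}, {1,3,5,6}, {1,4,5,6}, {2,3,4,5}, {2,3,4,6}, {2,3,5,6}, {2,4,5,6}, {3,4,5,6}, {1,2,3,4,5}, {1,2,3,4,6}, {1,2,3,5,6}, {1,2,4,5,6}, {1,3,4,5,6}, {2,3,4,5,6}, Ω }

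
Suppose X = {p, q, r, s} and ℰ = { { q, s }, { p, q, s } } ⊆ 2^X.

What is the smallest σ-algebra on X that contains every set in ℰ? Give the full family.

Begin from { ∅, { q, s }, { p, q, s }, X } (that is, ℰ plus ∅ and X).
Round 1 (2 new):
  { r }  = { p, q, s }ᶜ
  { p, r }  = { q, s }ᶜ
  — 6 sets.
Round 2 adds 1:
  { q, r, s }  = { r } ∪ { q, s }
  — 7 sets.
Round 3: 1 new —
  { p }  = { q, r, s }ᶜ
  — 8 sets.
Round 4: no new sets; the family is a σ-algebra.

σ(ℰ) = { ∅, { p }, { r }, { p, r }, { q, s }, { p, q, s }, { q, r, s }, X }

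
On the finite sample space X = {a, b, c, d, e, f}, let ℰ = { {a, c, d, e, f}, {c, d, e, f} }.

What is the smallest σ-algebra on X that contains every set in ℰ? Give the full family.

Begin from { {}, {c, d, e, f}, {a, c, d, e, f}, X } (that is, ℰ plus ∅ and X).
Pass 1 adds 2:
  {b}  = ᶜ of {a, c, d, e, f}
  {a, b}  = ᶜ of {c, d, e, f}
  [6 total]
Pass 2: +1 →
  {b, c, d, e, f}  = {c, d, e, f} ∪ {b}
  [7 total]
Pass 3. New:
  {a}  = ᶜ of {b, c, d, e, f}
  [8 total]
Pass 4: no new sets; the family is a σ-algebra.

|σ(ℰ)| = 8.  σ(ℰ) = { {}, {a}, {b}, {a, b}, {c, d, e, f}, {a, c, d, e, f}, {b, c, d, e, f}, X }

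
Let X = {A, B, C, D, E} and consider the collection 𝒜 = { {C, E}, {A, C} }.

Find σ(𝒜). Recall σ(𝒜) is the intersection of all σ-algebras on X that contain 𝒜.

Answer: σ(𝒜) = { {}, {A}, {C}, {E}, {A, C}, {A, E}, {B, D}, {C, E}, {A, B, D}, {A, C, E}, {B, C, D}, {B, D, E}, {A, B, C, D}, {A, B, D, E}, {B, C, D, E}, X }

Check:
Seed the family with 𝒜 together with ∅ and X: { {}, {A, C}, {C, E}, X }.
Pass 1 adds 3:
  {A, B, D}  = complement {C, E}
  {A, C, E}  = {C, E} ∪ {A, C}
  {B, D, E}  = complement {A, C}
  (now 7)
Pass 2 (4 new):
  {B, D}  = complement {A, C, E}
  {A, B, C, D}  = {A, C} ∪ {A, B, D}
  {A, B, D, E}  = {A, B, D} ∪ {B, D, E}
  {B, C, D, E}  = {C, E} ∪ {B, D, E}
  (now 11)
Pass 3: +3 →
  {A}  = complement {B, C, D, E}
  {C}  = complement {A, B, D, E}
  {E}  = complement {A, B, C, D}
  (now 14)
Pass 4 adds 2:
  {A, E}  = {E} ∪ {A}
  {B, C, D}  = {C} ∪ {B, D}
  (now 16)
Pass 5 adds nothing — fixpoint reached.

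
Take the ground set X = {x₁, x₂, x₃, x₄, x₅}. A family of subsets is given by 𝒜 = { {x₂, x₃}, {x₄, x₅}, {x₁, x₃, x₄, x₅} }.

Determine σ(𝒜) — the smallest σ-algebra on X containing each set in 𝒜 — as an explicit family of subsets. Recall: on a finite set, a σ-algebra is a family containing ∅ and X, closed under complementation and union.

Begin from { {}, {x₂, x₃}, {x₄, x₅}, {x₁, x₃, x₄, x₅}, X } (that is, 𝒜 plus ∅ and X).
Round 1 (4 new):
  {x₂}  = {x₁, x₃, x₄, x₅}ᶜ
  {x₁, x₂, x₃}  = {x₄, x₅}ᶜ
  {x₁, x₄, x₅}  = {x₂, x₃}ᶜ
  {x₂, x₃, x₄, x₅}  = {x₄, x₅} ∪ {x₂, x₃}
  — 9 sets.
Round 2 adds 3:
  {x₁}  = {x₂, x₃, x₄, x₅}ᶜ
  {x₂, x₄, x₅}  = {x₂} ∪ {x₄, x₅}
  {x₁, x₂, x₄, x₅}  = {x₁, x₄, x₅} ∪ {x₂}
  — 12 sets.
Round 3: +3 →
  {x₃}  = {x₁, x₂, x₄, x₅}ᶜ
  {x₁, x₂}  = {x₂} ∪ {x₁}
  {x₁, x₃}  = {x₂, x₄, x₅}ᶜ
  — 15 sets.
Round 4: +1 →
  {x₃, x₄, x₅}  = {x₁, x₂}ᶜ
  — 16 sets.
Round 5: already closed under ᶜ and ∪.

σ(𝒜) = { {}, {x₁}, {x₂}, {x₃}, {x₁, x₂}, {x₁, x₃}, {x₂, x₃}, {x₄, x₅}, {x₁, x₂, x₃}, {x₁, x₄, x₅}, {x₂, x₄, x₅}, {x₃, x₄, x₅}, {x₁, x₂, x₄, x₅}, {x₁, x₃, x₄, x₅}, {x₂, x₃, x₄, x₅}, X }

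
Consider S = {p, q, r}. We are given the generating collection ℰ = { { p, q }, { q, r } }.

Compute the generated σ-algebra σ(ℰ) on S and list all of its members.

σ(ℰ) (8 sets): { ∅, { p }, { q }, { r }, { p, q }, { p, r }, { q, r }, S }

Working:
Take S₀ = ℰ ∪ {∅, S} = { ∅, { p, q }, { q, r }, S }.
Round 1. New:
  { p }  = { q, r }ᶜ
  { r }  = { p, q }ᶜ
Round 2: +1 →
  { p, r }  = { r } ∪ { p }
Round 3. New:
  { q }  = { p, r }ᶜ
Round 4: closed — nothing new.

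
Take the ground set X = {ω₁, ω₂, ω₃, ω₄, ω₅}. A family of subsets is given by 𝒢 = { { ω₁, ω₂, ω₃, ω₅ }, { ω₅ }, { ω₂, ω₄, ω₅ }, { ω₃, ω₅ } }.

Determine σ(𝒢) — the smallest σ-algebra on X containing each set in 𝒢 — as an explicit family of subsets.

Initial family (6 sets): { ∅, { ω₅ }, { ω₃, ω₅ }, { ω₂, ω₄, ω₅ }, { ω₁, ω₂, ω₃, ω₅ }, X }.
Iteration 1 adds 5:
  { ω₄ }  = ᶜ of { ω₁, ω₂, ω₃, ω₅ }
  { ω₁, ω₃ }  = ᶜ of { ω₂, ω₄, ω₅ }
  { ω₁, ω₂, ω₄ }  = ᶜ of { ω₃, ω₅ }
  { ω₁, ω₂, ω₃, ω₄ }  = ᶜ of { ω₅ }
  { ω₂, ω₃, ω₄, ω₅ }  = { ω₃, ω₅ } ∪ { ω₂, ω₄, ω₅ }
  |family| = 11
Iteration 2 (6 new):
  { ω₁ }  = ᶜ of { ω₂, ω₃, ω₄, ω₅ }
  { ω₄, ω₅ }  = { ω₅ } ∪ { ω₄ }
  { ω₁, ω₃, ω₄ }  = { ω₁, ω₃ } ∪ { ω₄ }
  { ω₁, ω₃, ω₅ }  = { ω₅ } ∪ { ω₁, ω₃ }
  { ω₃, ω₄, ω₅ }  = { ω₄ } ∪ { ω₃, ω₅ }
  { ω₁, ω₂, ω₄, ω₅ }  = { ω₁, ω₂, ω₄ } ∪ { ω₅ }
  |family| = 17
Iteration 3 adds 9:
  { ω₃ }  = ᶜ of { ω₁, ω₂, ω₄, ω₅ }
  { ω₁, ω₂ }  = ᶜ of { ω₃, ω₄, ω₅ }
  { ω₁, ω₄ }  = { ω₄ } ∪ { ω₁ }
  { ω₁, ω₅ }  = { ω₅ } ∪ { ω₁ }
  { ω₂, ω₄ }  = ᶜ of { ω₁, ω₃, ω₅ }
  { ω₂, ω₅ }  = ᶜ of { ω₁, ω₃, ω₄ }
  { ω₁, ω₂, ω₃ }  = ᶜ of { ω₄, ω₅ }
  { ω₁, ω₄, ω₅ }  = { ω₄, ω₅ } ∪ { ω₁ }
  { ω₁, ω₃, ω₄, ω₅ }  = { ω₄, ω₅ } ∪ { ω₁, ω₃, ω₄ }
  |family| = 26
Iteration 4. New:
  { ω₂ }  = ᶜ of { ω₁, ω₃, ω₄, ω₅ }
  { ω₂, ω₃ }  = ᶜ of { ω₁, ω₄, ω₅ }
  { ω₃, ω₄ }  = { ω₃ } ∪ { ω₄ }
  { ω₁, ω₂, ω₅ }  = { ω₂, ω₅ } ∪ { ω₁, ω₂ }
  { ω₂, ω₃, ω₄ }  = ᶜ of { ω₁, ω₅ }
  { ω₂, ω₃, ω₅ }  = ᶜ of { ω₁, ω₄ }
  |family| = 32
After Iteration 5 the family is unchanged; done.

σ(𝒢) = { ∅, { ω₁ }, { ω₂ }, { ω₃ }, { ω₄ }, { ω₅ }, { ω₁, ω₂ }, { ω₁, ω₃ }, { ω₁, ω₄ }, { ω₁, ω₅ }, { ω₂, ω₃ }, { ω₂, ω₄ }, { ω₂, ω₅ }, { ω₃, ω₄ }, { ω₃, ω₅ }, { ω₄, ω₅ }, { ω₁, ω₂, ω₃ }, { ω₁, ω₂, ω₄ }, { ω₁, ω₂, ω₅ }, { ω₁, ω₃, ω₄ }, { ω₁, ω₃, ω₅ }, { ω₁, ω₄, ω₅ }, { ω₂, ω₃, ω₄ }, { ω₂, ω₃, ω₅ }, { ω₂, ω₄, ω₅ }, { ω₃, ω₄, ω₅ }, { ω₁, ω₂, ω₃, ω₄ }, { ω₁, ω₂, ω₃, ω₅ }, { ω₁, ω₂, ω₄, ω₅ }, { ω₁, ω₃, ω₄, ω₅ }, { ω₂, ω₃, ω₄, ω₅ }, X }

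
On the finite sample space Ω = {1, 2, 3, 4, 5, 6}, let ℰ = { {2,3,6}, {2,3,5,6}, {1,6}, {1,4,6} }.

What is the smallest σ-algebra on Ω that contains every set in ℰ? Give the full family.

Take S₀ = ℰ ∪ {∅, Ω} = { ∅, {1,6}, {1,4,6}, {2,3,6}, {2,3,5,6}, Ω }.
Pass 1: 7 new —
  {1,4}  = ᶜ of {2,3,5,6}
  {1,4,5}  = ᶜ of {2,3,6}
  {2,3,5}  = ᶜ of {1,4,6}
  {1,2,3,6}  = {1,6} ∪ {2,3,6}
  {2,3,4,5}  = ᶜ of {1,6}
  {1,2,3,4,6}  = {2,3,6} ∪ {1,4,6}
  {1,2,3,5,6}  = {1,6} ∪ {2,3,5,6}
  (now 13)
Pass 2: 6 new —
  {4}  = ᶜ of {1,2,3,5,6}
  {5}  = ᶜ of {1,2,3,4,6}
  {4,5}  = ᶜ of {1,2,3,6}
  {1,4,5,6}  = {1,4,5} ∪ {1,6}
  {1,2,3,4,5}  = {1,4,5} ∪ {2,3,4,5}
  {2,3,4,5,6}  = {2,3,6} ∪ {2,3,4,5}
  (now 19)
Pass 3. New:
  {1}  = ᶜ of {2,3,4,5,6}
  {6}  = ᶜ of {1,2,3,4,5}
  {2,3}  = ᶜ of {1,4,5,6}
  {1,5,6}  = {1,6} ∪ {5}
  {2,3,4,6}  = {2,3,6} ∪ {4}
  (now 24)
Pass 4 adds 8:
  {1,5}  = ᶜ of {2,3,4,6}
  {4,6}  = {6} ∪ {4}
  {5,6}  = {6} ∪ {5}
  {1,2,3}  = {1} ∪ {2,3}
  {2,3,4}  = ᶜ of {1,5,6}
  {4,5,6}  = {6} ∪ {4,5}
  {1,2,3,4}  = {1,4} ∪ {2,3}
  {1,2,3,5}  = {1} ∪ {2,3,5}
  (now 32)
Pass 5: stable.

|σ(ℰ)| = 32.  σ(ℰ) = { ∅, {1}, {4}, {5}, {6}, {1,4}, {1,5}, {1,6}, {2,3}, {4,5}, {4,6}, {5,6}, {1,2,3}, {1,4,5}, {1,4,6}, {1,5,6}, {2,3,4}, {2,3,5}, {2,3,6}, {4,5,6}, {1,2,3,4}, {1,2,3,5}, {1,2,3,6}, {1,4,5,6}, {2,3,4,5}, {2,3,4,6}, {2,3,5,6}, {1,2,3,4,5}, {1,2,3,4,6}, {1,2,3,5,6}, {2,3,4,5,6}, Ω }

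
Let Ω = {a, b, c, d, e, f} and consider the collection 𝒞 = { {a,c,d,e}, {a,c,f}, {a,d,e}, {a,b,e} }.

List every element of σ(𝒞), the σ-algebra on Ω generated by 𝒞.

Initial family (6 sets): { {}, {a,b,e}, {a,c,f}, {a,d,e}, {a,c,d,e}, Ω }.
Step 1: 8 new —
  {b,f}  = complement {a,c,d,e}
  {b,c,f}  = complement {a,d,e}
  {b,d,e}  = complement {a,c,f}
  {c,d,f}  = complement {a,b,e}
  {a,b,d,e}  = {a,d,e} ∪ {a,b,e}
  {a,b,c,d,e}  = {a,b,e} ∪ {a,c,d,e}
  {a,b,c,e,f}  = {a,b,e} ∪ {a,c,f}
  {a,c,d,e,f}  = {a,d,e} ∪ {a,c,f}
Step 2: 11 new —
  {b}  = complement {a,c,d,e,f}
  {d}  = complement {a,b,c,e,f}
  {f}  = complement {a,b,c,d,e}
  {c,f}  = complement {a,b,d,e}
  {a,b,c,f}  = {a,c,f} ∪ {b,c,f}
  {a,b,e,f}  = {b,f} ∪ {a,b,e}
  {a,c,d,f}  = {a,c,f} ∪ {c,d,f}
  {b,c,d,f}  = {b,c,f} ∪ {c,d,f}
  {b,d,e,f}  = {b,f} ∪ {b,d,e}
  {a,b,d,e,f}  = {a,d,e} ∪ {b,f}
  {b,c,d,e,f}  = {b,c,f} ∪ {b,d,e}
Step 3 adds 12:
  {a}  = complement {b,c,d,e,f}
  {c}  = complement {a,b,d,e,f}
  {a,c}  = complement {b,d,e,f}
  {a,e}  = complement {b,c,d,f}
  {b,d}  = {b} ∪ {d}
  {b,e}  = complement {a,c,d,f}
  {c,d}  = complement {a,b,e,f}
  {d,e}  = complement {a,b,c,f}
  {d,f}  = {f} ∪ {d}
  {b,d,f}  = {b,f} ∪ {d}
  {a,d,e,f}  = {a,d,e} ∪ {f}
  {a,b,c,d,f}  = {a,c,f} ∪ {b,c,d,f}
Step 4 adds 24:
  {e}  = complement {a,b,c,d,f}
  {a,b}  = {a} ∪ {b}
  {a,d}  = {a} ∪ {d}
  {a,f}  = {a} ∪ {f}
  {b,c}  = complement {a,d,e,f}
  {a,b,c}  = {b} ∪ {a,c}
  {a,b,d}  = {a} ∪ {b,d}
  {a,b,f}  = {a} ∪ {b,f}
  {a,c,d}  = {c,d} ∪ {a}
  {a,c,e}  = complement {b,d,f}
  {a,d,f}  = {a} ∪ {d,f}
  {a,e,f}  = {f} ∪ {a,e}
  {b,c,d}  = {c,d} ∪ {b}
  {b,c,e}  = {b,e} ∪ {c}
  {b,e,f}  = {b,e} ∪ {b,f}
  {c,d,e}  = {c,d} ∪ {d,e}
  {d,e,f}  = {f} ∪ {d,e}
  {a,b,c,d}  = {a,c} ∪ {b,d}
  {a,b,c,e}  = complement {d,f}
  {a,b,d,f}  = {b,d,f} ∪ {a}
  {a,c,e,f}  = complement {b,d}
  {b,c,d,e}  = {b,e} ∪ {c,d}
  {b,c,e,f}  = {b,e} ∪ {b,c,f}
  {c,d,e,f}  = {d,e} ∪ {c,f}
Step 5 adds 3:
  {c,e}  = complement {a,b,d,f}
  {e,f}  = complement {a,b,c,d}
  {c,e,f}  = complement {a,b,d}
Step 6: already closed under ᶜ and ∪.

Therefore σ(𝒞) = { {}, {a}, {b}, {c}, {d}, {e}, {f}, {a,b}, {a,c}, {a,d}, {a,e}, {a,f}, {b,c}, {b,d}, {b,e}, {b,f}, {c,d}, {c,e}, {c,f}, {d,e}, {d,f}, {e,f}, {a,b,c}, {a,b,d}, {a,b,e}, {a,b,f}, {a,c,d}, {a,c,e}, {a,c,f}, {a,d,e}, {a,d,f}, {a,e,f}, {b,c,d}, {b,c,e}, {b,c,f}, {b,d,e}, {b,d,f}, {b,e,f}, {c,d,e}, {c,d,f}, {c,e,f}, {d,e,f}, {a,b,c,d}, {a,b,c,e}, {a,b,c,f}, {a,b,d,e}, {a,b,d,f}, {a,b,e,f}, {a,c,d,e}, {a,c,d,f}, {a,c,e,f}, {a,d,e,f}, {b,c,d,e}, {b,c,d,f}, {b,c,e,f}, {b,d,e,f}, {c,d,e,f}, {a,b,c,d,e}, {a,b,c,d,f}, {a,b,c,e,f}, {a,b,d,e,f}, {a,c,d,e,f}, {b,c,d,e,f}, Ω } (|σ(𝒞)| = 64).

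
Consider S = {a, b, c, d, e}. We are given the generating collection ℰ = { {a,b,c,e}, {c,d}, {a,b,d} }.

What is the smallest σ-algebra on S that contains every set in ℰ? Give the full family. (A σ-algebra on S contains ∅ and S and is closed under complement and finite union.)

Answer: σ(ℰ) = { {}, {c}, {d}, {e}, {a,b}, {c,d}, {c,e}, {d,e}, {a,b,c}, {a,b,d}, {a,b,e}, {c,d,e}, {a,b,c,d}, {a,b,c,e}, {a,b,d,e}, S }

Working:
Take S₀ = ℰ ∪ {∅, S} = { {}, {c,d}, {a,b,d}, {a,b,c,e}, S }.
Round 1: 4 new —
  {d}  = complement {a,b,c,e}
  {c,e}  = complement {a,b,d}
  {a,b,e}  = complement {c,d}
  {a,b,c,d}  = {c,d} ∪ {a,b,d}
  — 9 sets.
Round 2 (3 new):
  {e}  = complement {a,b,c,d}
  {c,d,e}  = {c,d} ∪ {c,e}
  {a,b,d,e}  = {a,b,d} ∪ {a,b,e}
  — 12 sets.
Round 3: 3 new —
  {c}  = complement {a,b,d,e}
  {a,b}  = complement {c,d,e}
  {d,e}  = {d} ∪ {e}
  — 15 sets.
Round 4. New:
  {a,b,c}  = complement {d,e}
  — 16 sets.
After Round 5 the family is unchanged; done.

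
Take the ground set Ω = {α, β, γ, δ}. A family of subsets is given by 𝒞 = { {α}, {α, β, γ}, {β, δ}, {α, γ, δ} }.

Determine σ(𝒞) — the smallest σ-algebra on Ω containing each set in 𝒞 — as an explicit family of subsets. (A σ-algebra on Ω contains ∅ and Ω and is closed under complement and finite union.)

Begin from { ∅, {α}, {β, δ}, {α, β, γ}, {α, γ, δ}, Ω } (that is, 𝒞 plus ∅ and Ω).
Iteration 1. New:
  {β}  = {α, γ, δ}ᶜ
  {δ}  = {α, β, γ}ᶜ
  {α, γ}  = {β, δ}ᶜ
  {α, β, δ}  = {β, δ} ∪ {α}
  {β, γ, δ}  = {α}ᶜ
  (now 11)
Iteration 2 adds 3:
  {γ}  = {α, β, δ}ᶜ
  {α, β}  = {β} ∪ {α}
  {α, δ}  = {δ} ∪ {α}
  (now 14)
Iteration 3: +2 →
  {β, γ}  = {α, δ}ᶜ
  {γ, δ}  = {α, β}ᶜ
  (now 16)
Iteration 4: closed — nothing new.

Therefore σ(𝒞) = { ∅, {α}, {β}, {γ}, {δ}, {α, β}, {α, γ}, {α, δ}, {β, γ}, {β, δ}, {γ, δ}, {α, β, γ}, {α, β, δ}, {α, γ, δ}, {β, γ, δ}, Ω } (|σ(𝒞)| = 16).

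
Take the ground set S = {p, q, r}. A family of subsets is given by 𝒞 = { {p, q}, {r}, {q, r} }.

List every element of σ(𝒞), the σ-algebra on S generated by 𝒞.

Begin from { ∅, {r}, {p, q}, {q, r}, S } (that is, 𝒞 plus ∅ and S).
Step 1 (1 new):
  {p}  = {q, r}ᶜ
  (now 6)
Step 2 (1 new):
  {p, r}  = {r} ∪ {p}
  (now 7)
Step 3 adds 1:
  {q}  = {p, r}ᶜ
  (now 8)
Step 4: no new sets; the family is a σ-algebra.

Therefore σ(𝒞) = { ∅, {p}, {q}, {r}, {p, q}, {p, r}, {q, r}, S } (|σ(𝒞)| = 8).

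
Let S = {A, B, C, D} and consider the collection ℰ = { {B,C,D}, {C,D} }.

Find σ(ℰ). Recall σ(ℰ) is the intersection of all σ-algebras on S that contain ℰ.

σ(ℰ) (8 sets): { ∅, {A}, {B}, {A,B}, {C,D}, {A,C,D}, {B,C,D}, S }

Working:
Begin from { ∅, {C,D}, {B,C,D}, S } (that is, ℰ plus ∅ and S).
Pass 1 adds 2:
  {A}  = complement {B,C,D}
  {A,B}  = complement {C,D}
  |family| = 6
Pass 2 adds 1:
  {A,C,D}  = {C,D} ∪ {A}
  |family| = 7
Pass 3: +1 →
  {B}  = complement {A,C,D}
  |family| = 8
Pass 4: stable.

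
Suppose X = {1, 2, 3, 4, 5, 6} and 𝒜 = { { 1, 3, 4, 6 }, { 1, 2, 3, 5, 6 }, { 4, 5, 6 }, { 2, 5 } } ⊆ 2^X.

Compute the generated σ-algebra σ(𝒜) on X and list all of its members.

Start: 𝒜 ∪ {∅, X} = { {  }, { 2, 5 }, { 4, 5, 6 }, { 1, 3, 4, 6 }, { 1, 2, 3, 5, 6 }, X }.
Step 1 adds 4:
  { 4 }  = complement { 1, 2, 3, 5, 6 }
  { 1, 2, 3 }  = complement { 4, 5, 6 }
  { 2, 4, 5, 6 }  = { 2, 5 } ∪ { 4, 5, 6 }
  { 1, 3, 4, 5, 6 }  = { 1, 3, 4, 6 } ∪ { 4, 5, 6 }
  (now 10)
Step 2 adds 6:
  { 2 }  = complement { 1, 3, 4, 5, 6 }
  { 1, 3 }  = complement { 2, 4, 5, 6 }
  { 2, 4, 5 }  = { 2, 5 } ∪ { 4 }
  { 1, 2, 3, 4 }  = { 1, 2, 3 } ∪ { 4 }
  { 1, 2, 3, 5 }  = { 2, 5 } ∪ { 1, 2, 3 }
  { 1, 2, 3, 4, 6 }  = { 1, 2, 3 } ∪ { 1, 3, 4, 6 }
  (now 16)
Step 3: 7 new —
  { 5 }  = complement { 1, 2, 3, 4, 6 }
  { 2, 4 }  = { 4 } ∪ { 2 }
  { 4, 6 }  = complement { 1, 2, 3, 5 }
  { 5, 6 }  = complement { 1, 2, 3, 4 }
  { 1, 3, 4 }  = { 1, 3 } ∪ { 4 }
  { 1, 3, 6 }  = complement { 2, 4, 5 }
  { 1, 2, 3, 4, 5 }  = { 2, 5 } ∪ { 1, 2, 3, 4 }
  (now 23)
Step 4: +8 →
  { 6 }  = complement { 1, 2, 3, 4, 5 }
  { 4, 5 }  = { 5 } ∪ { 4 }
  { 1, 3, 5 }  = { 5 } ∪ { 1, 3 }
  { 2, 4, 6 }  = { 2 } ∪ { 4, 6 }
  { 2, 5, 6 }  = complement { 1, 3, 4 }
  { 1, 2, 3, 6 }  = { 1, 2, 3 } ∪ { 1, 3, 6 }
  { 1, 3, 4, 5 }  = { 5 } ∪ { 1, 3, 4 }
  { 1, 3, 5, 6 }  = complement { 2, 4 }
  (now 31)
Step 5 adds 1:
  { 2, 6 }  = complement { 1, 3, 4, 5 }
  (now 32)
Step 6: closed — nothing new.

|σ(𝒜)| = 32.  σ(𝒜) = { {  }, { 2 }, { 4 }, { 5 }, { 6 }, { 1, 3 }, { 2, 4 }, { 2, 5 }, { 2, 6 }, { 4, 5 }, { 4, 6 }, { 5, 6 }, { 1, 2, 3 }, { 1, 3, 4 }, { 1, 3, 5 }, { 1, 3, 6 }, { 2, 4, 5 }, { 2, 4, 6 }, { 2, 5, 6 }, { 4, 5, 6 }, { 1, 2, 3, 4 }, { 1, 2, 3, 5 }, { 1, 2, 3, 6 }, { 1, 3, 4, 5 }, { 1, 3, 4, 6 }, { 1, 3, 5, 6 }, { 2, 4, 5, 6 }, { 1, 2, 3, 4, 5 }, { 1, 2, 3, 4, 6 }, { 1, 2, 3, 5, 6 }, { 1, 3, 4, 5, 6 }, X }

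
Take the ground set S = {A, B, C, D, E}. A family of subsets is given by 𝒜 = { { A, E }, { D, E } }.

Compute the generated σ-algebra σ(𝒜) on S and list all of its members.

Begin from { {  }, { A, E }, { D, E }, S } (that is, 𝒜 plus ∅ and S).
Pass 1: 3 new —
  { A, B, C }  = { D, E }ᶜ
  { A, D, E }  = { D, E } ∪ { A, E }
  { B, C, D }  = { A, E }ᶜ
  |family| = 7
Pass 2: 4 new —
  { B, C }  = { A, D, E }ᶜ
  { A, B, C, D }  = { A, B, C } ∪ { B, C, D }
  { A, B, C, E }  = { A, B, C } ∪ { A, E }
  { B, C, D, E }  = { D, E } ∪ { B, C, D }
  |family| = 11
Pass 3 (3 new):
  { A }  = { B, C, D, E }ᶜ
  { D }  = { A, B, C, E }ᶜ
  { E }  = { A, B, C, D }ᶜ
  |family| = 14
Pass 4: 2 new —
  { A, D }  = { D } ∪ { A }
  { B, C, E }  = { B, C } ∪ { E }
  |family| = 16
Pass 5: already closed under ᶜ and ∪.

Therefore σ(𝒜) = { {  }, { A }, { D }, { E }, { A, D }, { A, E }, { B, C }, { D, E }, { A, B, C }, { A, D, E }, { B, C, D }, { B, C, E }, { A, B, C, D }, { A, B, C, E }, { B, C, D, E }, S } (|σ(𝒜)| = 16).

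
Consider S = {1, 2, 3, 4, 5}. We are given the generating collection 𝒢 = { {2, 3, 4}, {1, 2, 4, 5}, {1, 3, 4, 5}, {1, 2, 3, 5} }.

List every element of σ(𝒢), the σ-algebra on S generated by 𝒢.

Take S₀ = 𝒢 ∪ {∅, S} = { {}, {2, 3, 4}, {1, 2, 3, 5}, {1, 2, 4, 5}, {1, 3, 4, 5}, S }.
Pass 1 adds 4:
  {2}  = S∖{1, 3, 4, 5}
  {3}  = S∖{1, 2, 4, 5}
  {4}  = S∖{1, 2, 3, 5}
  {1, 5}  = S∖{2, 3, 4}
  [10 total]
Pass 2. New:
  {2, 3}  = {2} ∪ {3}
  {2, 4}  = {2} ∪ {4}
  {3, 4}  = {3} ∪ {4}
  {1, 2, 5}  = {2} ∪ {1, 5}
  {1, 3, 5}  = {3} ∪ {1, 5}
  {1, 4, 5}  = {1, 5} ∪ {4}
  [16 total]
Pass 3: stable.

|σ(𝒢)| = 16.  σ(𝒢) = { {}, {2}, {3}, {4}, {1, 5}, {2, 3}, {2, 4}, {3, 4}, {1, 2, 5}, {1, 3, 5}, {1, 4, 5}, {2, 3, 4}, {1, 2, 3, 5}, {1, 2, 4, 5}, {1, 3, 4, 5}, S }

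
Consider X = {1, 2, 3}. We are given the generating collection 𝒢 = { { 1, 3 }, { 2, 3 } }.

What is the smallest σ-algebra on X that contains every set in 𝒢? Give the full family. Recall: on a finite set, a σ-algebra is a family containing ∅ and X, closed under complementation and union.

σ(𝒢) = { {  }, { 1 }, { 2 }, { 3 }, { 1, 2 }, { 1, 3 }, { 2, 3 }, X }

Check:
Seed the family with 𝒢 together with ∅ and X: { {  }, { 1, 3 }, { 2, 3 }, X }.
Round 1: +2 →
  { 1 }  = complement { 2, 3 }
  { 2 }  = complement { 1, 3 }
  — 6 sets.
Round 2: +1 →
  { 1, 2 }  = { 2 } ∪ { 1 }
  — 7 sets.
Round 3 adds 1:
  { 3 }  = complement { 1, 2 }
  — 8 sets.
After Round 4 the family is unchanged; done.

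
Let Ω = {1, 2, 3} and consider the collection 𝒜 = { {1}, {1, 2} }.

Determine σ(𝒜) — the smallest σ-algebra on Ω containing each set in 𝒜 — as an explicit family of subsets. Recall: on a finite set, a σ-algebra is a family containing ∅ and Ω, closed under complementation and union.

σ(𝒜) (8 sets): { {}, {1}, {2}, {3}, {1, 2}, {1, 3}, {2, 3}, Ω }

Check:
Begin from { {}, {1}, {1, 2}, Ω } (that is, 𝒜 plus ∅ and Ω).
Pass 1: 2 new —
  {3}  = ᶜ of {1, 2}
  {2, 3}  = ᶜ of {1}
Pass 2 adds 1:
  {1, 3}  = {3} ∪ {1}
Pass 3 (1 new):
  {2}  = ᶜ of {1, 3}
Pass 4: stable.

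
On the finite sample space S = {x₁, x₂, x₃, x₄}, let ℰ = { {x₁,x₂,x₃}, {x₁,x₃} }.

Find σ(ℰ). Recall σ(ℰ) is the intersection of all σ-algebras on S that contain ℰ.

Seed the family with ℰ together with ∅ and S: { ∅, {x₁,x₃}, {x₁,x₂,x₃}, S }.
Round 1 (2 new):
  {x₄}  = ᶜ of {x₁,x₂,x₃}
  {x₂,x₄}  = ᶜ of {x₁,x₃}
  |family| = 6
Round 2 adds 1:
  {x₁,x₃,x₄}  = {x₁,x₃} ∪ {x₄}
  |family| = 7
Round 3 (1 new):
  {x₂}  = ᶜ of {x₁,x₃,x₄}
  |family| = 8
Round 4: no new sets; the family is a σ-algebra.

|σ(ℰ)| = 8.  σ(ℰ) = { ∅, {x₂}, {x₄}, {x₁,x₃}, {x₂,x₄}, {x₁,x₂,x₃}, {x₁,x₃,x₄}, S }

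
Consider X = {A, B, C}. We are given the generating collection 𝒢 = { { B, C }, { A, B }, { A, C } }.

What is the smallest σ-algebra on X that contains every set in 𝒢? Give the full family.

σ(𝒢) = { {  }, { A }, { B }, { C }, { A, B }, { A, C }, { B, C }, X }

Derivation:
Initial family (5 sets): { {  }, { A, B }, { A, C }, { B, C }, X }.
Pass 1. New:
  { A }  = { B, C }ᶜ
  { B }  = { A, C }ᶜ
  { C }  = { A, B }ᶜ
  |family| = 8
Pass 2: closed — nothing new.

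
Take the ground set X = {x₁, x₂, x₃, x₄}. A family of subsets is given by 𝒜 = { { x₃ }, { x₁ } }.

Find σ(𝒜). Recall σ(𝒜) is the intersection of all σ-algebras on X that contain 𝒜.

Start: 𝒜 ∪ {∅, X} = { {}, { x₁ }, { x₃ }, X }.
Iteration 1 (3 new):
  { x₁, x₃ }  = { x₃ } ∪ { x₁ }
  { x₁, x₂, x₄ }  = X∖{ x₃ }
  { x₂, x₃, x₄ }  = X∖{ x₁ }
  [7 total]
Iteration 2. New:
  { x₂, x₄ }  = X∖{ x₁, x₃ }
  [8 total]
Iteration 3: closed — nothing new.

σ(𝒜) = { {}, { x₁ }, { x₃ }, { x₁, x₃ }, { x₂, x₄ }, { x₁, x₂, x₄ }, { x₂, x₃, x₄ }, X }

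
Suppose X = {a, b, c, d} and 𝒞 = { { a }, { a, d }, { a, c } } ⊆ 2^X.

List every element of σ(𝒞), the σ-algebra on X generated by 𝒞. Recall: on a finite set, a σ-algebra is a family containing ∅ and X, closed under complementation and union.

|σ(𝒞)| = 16.  σ(𝒞) = { {  }, { a }, { b }, { c }, { d }, { a, b }, { a, c }, { a, d }, { b, c }, { b, d }, { c, d }, { a, b, c }, { a, b, d }, { a, c, d }, { b, c, d }, X }

Check:
Begin from { {  }, { a }, { a, c }, { a, d }, X } (that is, 𝒞 plus ∅ and X).
Step 1 (4 new):
  { b, c }  = { a, d }ᶜ
  { b, d }  = { a, c }ᶜ
  { a, c, d }  = { a, d } ∪ { a, c }
  { b, c, d }  = { a }ᶜ
  — 9 sets.
Step 2: 3 new —
  { b }  = { a, c, d }ᶜ
  { a, b, c }  = { b, c } ∪ { a, c }
  { a, b, d }  = { a, d } ∪ { b, d }
  — 12 sets.
Step 3. New:
  { c }  = { a, b, d }ᶜ
  { d }  = { a, b, c }ᶜ
  { a, b }  = { b } ∪ { a }
  — 15 sets.
Step 4: +1 →
  { c, d }  = { a, b }ᶜ
  — 16 sets.
Step 5: closed — nothing new.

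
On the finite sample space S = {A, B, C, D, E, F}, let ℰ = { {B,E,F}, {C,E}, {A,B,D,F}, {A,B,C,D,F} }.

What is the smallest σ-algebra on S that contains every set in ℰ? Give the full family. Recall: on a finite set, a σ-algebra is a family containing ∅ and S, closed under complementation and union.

σ(ℰ) = { {}, {C}, {E}, {A,D}, {B,F}, {C,E}, {A,C,D}, {A,D,E}, {B,C,F}, {B,E,F}, {A,B,D,F}, {A,C,D,E}, {B,C,E,F}, {A,B,C,D,F}, {A,B,D,E,F}, S }

Check:
Seed the family with ℰ together with ∅ and S: { {}, {C,E}, {B,E,F}, {A,B,D,F}, {A,B,C,D,F}, S }.
Pass 1 (4 new):
  {E}  = complement {A,B,C,D,F}
  {A,C,D}  = complement {B,E,F}
  {B,C,E,F}  = {C,E} ∪ {B,E,F}
  {A,B,D,E,F}  = {A,B,D,F} ∪ {B,E,F}
  — 10 sets.
Pass 2: 3 new —
  {C}  = complement {A,B,D,E,F}
  {A,D}  = complement {B,C,E,F}
  {A,C,D,E}  = {E} ∪ {A,C,D}
  — 13 sets.
Pass 3. New:
  {B,F}  = complement {A,C,D,E}
  {A,D,E}  = {A,D} ∪ {E}
  — 15 sets.
Pass 4. New:
  {B,C,F}  = complement {A,D,E}
  — 16 sets.
Pass 5: already closed under ᶜ and ∪.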